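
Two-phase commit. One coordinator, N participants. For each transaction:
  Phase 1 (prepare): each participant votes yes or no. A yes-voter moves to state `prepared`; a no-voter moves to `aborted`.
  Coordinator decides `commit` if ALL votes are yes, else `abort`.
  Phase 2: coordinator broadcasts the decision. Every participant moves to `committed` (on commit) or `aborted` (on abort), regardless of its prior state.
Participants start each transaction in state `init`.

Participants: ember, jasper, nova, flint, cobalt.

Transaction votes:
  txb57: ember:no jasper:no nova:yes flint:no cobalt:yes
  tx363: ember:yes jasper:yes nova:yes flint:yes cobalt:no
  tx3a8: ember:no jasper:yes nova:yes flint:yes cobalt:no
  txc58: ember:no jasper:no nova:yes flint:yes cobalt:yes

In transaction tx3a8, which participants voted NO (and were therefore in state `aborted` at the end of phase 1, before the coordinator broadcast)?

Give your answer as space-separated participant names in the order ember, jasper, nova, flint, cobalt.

Txn tx3a8 phase 1: ember no -> aborted; jasper yes -> prepared; nova yes -> prepared; flint yes -> prepared; cobalt no -> aborted

Answer: ember cobalt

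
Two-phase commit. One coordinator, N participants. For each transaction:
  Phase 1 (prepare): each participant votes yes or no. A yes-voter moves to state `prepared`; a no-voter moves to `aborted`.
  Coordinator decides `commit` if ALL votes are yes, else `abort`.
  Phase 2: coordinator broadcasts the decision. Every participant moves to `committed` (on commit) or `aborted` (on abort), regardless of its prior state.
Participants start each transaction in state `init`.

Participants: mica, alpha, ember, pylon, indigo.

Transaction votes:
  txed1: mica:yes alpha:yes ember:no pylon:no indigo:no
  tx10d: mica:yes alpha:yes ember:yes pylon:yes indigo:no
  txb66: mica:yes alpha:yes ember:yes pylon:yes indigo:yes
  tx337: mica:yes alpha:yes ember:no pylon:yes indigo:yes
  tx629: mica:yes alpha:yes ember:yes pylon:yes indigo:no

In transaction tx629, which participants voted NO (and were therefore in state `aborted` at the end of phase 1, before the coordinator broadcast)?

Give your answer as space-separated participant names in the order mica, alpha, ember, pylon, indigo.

Answer: indigo

Derivation:
Txn tx629 phase 1: mica yes -> prepared; alpha yes -> prepared; ember yes -> prepared; pylon yes -> prepared; indigo no -> aborted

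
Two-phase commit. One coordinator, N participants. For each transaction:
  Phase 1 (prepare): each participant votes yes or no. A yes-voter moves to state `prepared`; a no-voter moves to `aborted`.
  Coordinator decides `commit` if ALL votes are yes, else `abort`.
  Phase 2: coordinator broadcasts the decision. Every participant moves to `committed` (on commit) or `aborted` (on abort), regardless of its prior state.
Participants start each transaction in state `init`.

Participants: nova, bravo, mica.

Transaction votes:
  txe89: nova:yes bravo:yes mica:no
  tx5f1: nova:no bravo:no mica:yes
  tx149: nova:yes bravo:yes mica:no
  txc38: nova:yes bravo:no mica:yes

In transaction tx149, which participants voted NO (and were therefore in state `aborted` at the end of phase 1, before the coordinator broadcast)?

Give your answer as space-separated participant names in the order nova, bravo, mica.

Txn tx149 phase 1: nova yes -> prepared; bravo yes -> prepared; mica no -> aborted

Answer: mica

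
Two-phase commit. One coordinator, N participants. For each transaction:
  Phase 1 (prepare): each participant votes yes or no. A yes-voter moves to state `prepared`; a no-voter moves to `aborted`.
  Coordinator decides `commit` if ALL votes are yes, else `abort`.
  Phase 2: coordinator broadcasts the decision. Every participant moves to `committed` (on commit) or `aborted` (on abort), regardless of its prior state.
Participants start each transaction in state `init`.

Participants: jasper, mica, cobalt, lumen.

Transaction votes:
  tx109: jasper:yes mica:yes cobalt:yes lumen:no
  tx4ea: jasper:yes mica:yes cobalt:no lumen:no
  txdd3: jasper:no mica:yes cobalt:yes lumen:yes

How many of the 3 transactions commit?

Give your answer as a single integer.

tx109: no from lumen -> abort (commits=0)
tx4ea: no from cobalt, lumen -> abort (commits=0)
txdd3: no from jasper -> abort (commits=0)

Answer: 0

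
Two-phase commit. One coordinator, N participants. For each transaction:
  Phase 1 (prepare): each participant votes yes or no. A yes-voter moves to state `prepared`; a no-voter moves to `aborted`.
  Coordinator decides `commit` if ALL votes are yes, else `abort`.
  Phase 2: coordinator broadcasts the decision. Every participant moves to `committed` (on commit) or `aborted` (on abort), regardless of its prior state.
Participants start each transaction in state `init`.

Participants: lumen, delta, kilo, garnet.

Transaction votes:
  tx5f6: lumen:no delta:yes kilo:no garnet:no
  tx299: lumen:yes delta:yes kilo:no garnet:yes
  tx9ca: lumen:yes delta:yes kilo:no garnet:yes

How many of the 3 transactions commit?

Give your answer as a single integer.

Answer: 0

Derivation:
tx5f6: no from lumen, kilo, garnet -> abort (commits=0)
tx299: no from kilo -> abort (commits=0)
tx9ca: no from kilo -> abort (commits=0)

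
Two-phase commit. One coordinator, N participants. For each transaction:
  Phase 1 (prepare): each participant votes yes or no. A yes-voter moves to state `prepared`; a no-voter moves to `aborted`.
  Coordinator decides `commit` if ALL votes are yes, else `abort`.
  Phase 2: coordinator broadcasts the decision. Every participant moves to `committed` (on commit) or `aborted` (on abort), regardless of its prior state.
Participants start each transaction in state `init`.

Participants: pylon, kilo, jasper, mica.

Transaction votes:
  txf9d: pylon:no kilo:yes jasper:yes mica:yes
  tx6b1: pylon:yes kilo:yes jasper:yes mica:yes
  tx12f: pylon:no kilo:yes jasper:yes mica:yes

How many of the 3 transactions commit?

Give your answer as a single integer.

Answer: 1

Derivation:
txf9d: no from pylon -> abort (commits=0)
tx6b1: all yes -> commit (commits=1)
tx12f: no from pylon -> abort (commits=1)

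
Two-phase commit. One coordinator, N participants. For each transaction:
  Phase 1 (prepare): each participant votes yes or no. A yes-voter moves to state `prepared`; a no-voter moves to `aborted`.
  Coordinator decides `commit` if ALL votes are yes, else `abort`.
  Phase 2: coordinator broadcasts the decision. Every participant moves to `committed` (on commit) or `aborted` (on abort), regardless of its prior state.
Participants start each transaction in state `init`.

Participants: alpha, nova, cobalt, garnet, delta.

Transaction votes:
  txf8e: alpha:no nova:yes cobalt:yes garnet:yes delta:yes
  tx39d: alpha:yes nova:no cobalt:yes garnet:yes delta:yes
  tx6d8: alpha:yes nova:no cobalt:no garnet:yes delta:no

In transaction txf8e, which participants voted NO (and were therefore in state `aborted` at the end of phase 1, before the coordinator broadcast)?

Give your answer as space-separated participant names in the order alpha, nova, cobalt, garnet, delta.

Txn txf8e phase 1: alpha no -> aborted; nova yes -> prepared; cobalt yes -> prepared; garnet yes -> prepared; delta yes -> prepared

Answer: alpha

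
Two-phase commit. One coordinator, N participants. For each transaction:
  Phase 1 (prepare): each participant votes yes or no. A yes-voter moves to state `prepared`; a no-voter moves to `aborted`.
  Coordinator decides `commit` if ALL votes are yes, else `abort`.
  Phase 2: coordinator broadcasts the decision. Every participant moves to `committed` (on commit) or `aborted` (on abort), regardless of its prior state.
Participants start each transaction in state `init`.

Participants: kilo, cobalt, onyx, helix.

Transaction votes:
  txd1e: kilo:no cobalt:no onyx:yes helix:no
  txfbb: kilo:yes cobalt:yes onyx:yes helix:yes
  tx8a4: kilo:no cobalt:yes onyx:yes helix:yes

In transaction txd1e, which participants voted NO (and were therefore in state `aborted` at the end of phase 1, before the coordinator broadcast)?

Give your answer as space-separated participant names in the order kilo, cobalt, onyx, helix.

Txn txd1e phase 1: kilo no -> aborted; cobalt no -> aborted; onyx yes -> prepared; helix no -> aborted

Answer: kilo cobalt helix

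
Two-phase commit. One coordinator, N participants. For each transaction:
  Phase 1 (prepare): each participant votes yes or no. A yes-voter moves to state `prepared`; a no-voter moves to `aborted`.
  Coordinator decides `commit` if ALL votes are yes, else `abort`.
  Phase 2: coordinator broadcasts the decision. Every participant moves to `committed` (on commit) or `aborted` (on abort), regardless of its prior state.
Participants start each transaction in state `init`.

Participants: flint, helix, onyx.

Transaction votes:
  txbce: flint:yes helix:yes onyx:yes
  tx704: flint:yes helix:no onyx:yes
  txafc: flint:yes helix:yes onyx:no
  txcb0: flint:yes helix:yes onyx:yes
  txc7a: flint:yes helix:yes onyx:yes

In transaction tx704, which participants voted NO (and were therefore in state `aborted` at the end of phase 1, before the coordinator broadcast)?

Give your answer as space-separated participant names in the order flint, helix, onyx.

Answer: helix

Derivation:
Txn tx704 phase 1: flint yes -> prepared; helix no -> aborted; onyx yes -> prepared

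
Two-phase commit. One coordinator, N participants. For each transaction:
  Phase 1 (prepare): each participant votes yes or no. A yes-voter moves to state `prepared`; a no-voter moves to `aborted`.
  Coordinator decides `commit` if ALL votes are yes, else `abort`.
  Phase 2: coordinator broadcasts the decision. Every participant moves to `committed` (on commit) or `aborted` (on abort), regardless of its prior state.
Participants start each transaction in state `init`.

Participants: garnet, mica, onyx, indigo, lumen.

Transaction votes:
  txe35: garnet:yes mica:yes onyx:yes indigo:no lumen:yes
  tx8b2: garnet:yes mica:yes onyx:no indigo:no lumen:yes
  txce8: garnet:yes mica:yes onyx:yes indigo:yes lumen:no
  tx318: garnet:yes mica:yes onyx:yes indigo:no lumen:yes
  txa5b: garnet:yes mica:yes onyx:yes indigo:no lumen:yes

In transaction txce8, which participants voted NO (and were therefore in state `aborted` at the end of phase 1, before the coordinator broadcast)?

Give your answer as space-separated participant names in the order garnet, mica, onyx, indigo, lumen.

Answer: lumen

Derivation:
Txn txce8 phase 1: garnet yes -> prepared; mica yes -> prepared; onyx yes -> prepared; indigo yes -> prepared; lumen no -> aborted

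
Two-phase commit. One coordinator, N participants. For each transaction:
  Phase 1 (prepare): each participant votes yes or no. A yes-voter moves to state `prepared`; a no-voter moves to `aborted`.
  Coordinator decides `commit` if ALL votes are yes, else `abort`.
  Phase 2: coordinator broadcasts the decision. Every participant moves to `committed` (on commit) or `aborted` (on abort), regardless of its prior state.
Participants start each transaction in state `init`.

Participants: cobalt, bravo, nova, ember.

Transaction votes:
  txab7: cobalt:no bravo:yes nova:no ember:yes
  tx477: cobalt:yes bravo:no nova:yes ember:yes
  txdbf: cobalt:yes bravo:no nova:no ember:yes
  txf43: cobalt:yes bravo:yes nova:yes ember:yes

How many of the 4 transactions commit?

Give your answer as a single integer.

txab7: no from cobalt, nova -> abort (commits=0)
tx477: no from bravo -> abort (commits=0)
txdbf: no from bravo, nova -> abort (commits=0)
txf43: all yes -> commit (commits=1)

Answer: 1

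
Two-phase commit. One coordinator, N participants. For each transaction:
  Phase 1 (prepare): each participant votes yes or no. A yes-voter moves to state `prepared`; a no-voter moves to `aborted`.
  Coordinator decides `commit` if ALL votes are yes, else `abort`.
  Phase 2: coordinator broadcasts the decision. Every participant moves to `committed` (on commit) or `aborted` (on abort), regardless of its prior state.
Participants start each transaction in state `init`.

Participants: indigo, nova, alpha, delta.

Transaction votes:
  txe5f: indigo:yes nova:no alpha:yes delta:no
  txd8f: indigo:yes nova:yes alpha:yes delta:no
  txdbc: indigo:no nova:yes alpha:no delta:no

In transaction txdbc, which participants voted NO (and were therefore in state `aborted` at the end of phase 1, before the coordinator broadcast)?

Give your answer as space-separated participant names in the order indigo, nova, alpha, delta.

Txn txdbc phase 1: indigo no -> aborted; nova yes -> prepared; alpha no -> aborted; delta no -> aborted

Answer: indigo alpha delta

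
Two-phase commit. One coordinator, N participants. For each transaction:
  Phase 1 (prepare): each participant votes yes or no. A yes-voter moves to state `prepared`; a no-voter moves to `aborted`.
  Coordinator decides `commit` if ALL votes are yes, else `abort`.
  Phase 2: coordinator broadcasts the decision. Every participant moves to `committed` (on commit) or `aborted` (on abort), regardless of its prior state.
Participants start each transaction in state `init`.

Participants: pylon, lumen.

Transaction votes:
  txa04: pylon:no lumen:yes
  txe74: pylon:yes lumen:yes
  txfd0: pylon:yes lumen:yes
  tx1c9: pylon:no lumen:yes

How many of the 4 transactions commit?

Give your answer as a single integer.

txa04: no from pylon -> abort (commits=0)
txe74: all yes -> commit (commits=1)
txfd0: all yes -> commit (commits=2)
tx1c9: no from pylon -> abort (commits=2)

Answer: 2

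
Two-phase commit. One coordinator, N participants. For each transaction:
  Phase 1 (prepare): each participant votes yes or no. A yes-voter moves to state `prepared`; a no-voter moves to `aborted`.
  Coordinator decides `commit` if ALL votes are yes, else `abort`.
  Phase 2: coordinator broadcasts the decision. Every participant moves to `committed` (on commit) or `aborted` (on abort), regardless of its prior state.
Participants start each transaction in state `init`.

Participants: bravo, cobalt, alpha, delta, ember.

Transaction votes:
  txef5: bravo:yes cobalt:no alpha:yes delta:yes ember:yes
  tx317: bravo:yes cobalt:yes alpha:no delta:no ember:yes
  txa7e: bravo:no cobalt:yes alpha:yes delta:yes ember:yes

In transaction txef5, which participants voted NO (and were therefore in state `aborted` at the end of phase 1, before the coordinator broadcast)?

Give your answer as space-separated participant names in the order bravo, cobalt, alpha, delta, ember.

Answer: cobalt

Derivation:
Txn txef5 phase 1: bravo yes -> prepared; cobalt no -> aborted; alpha yes -> prepared; delta yes -> prepared; ember yes -> prepared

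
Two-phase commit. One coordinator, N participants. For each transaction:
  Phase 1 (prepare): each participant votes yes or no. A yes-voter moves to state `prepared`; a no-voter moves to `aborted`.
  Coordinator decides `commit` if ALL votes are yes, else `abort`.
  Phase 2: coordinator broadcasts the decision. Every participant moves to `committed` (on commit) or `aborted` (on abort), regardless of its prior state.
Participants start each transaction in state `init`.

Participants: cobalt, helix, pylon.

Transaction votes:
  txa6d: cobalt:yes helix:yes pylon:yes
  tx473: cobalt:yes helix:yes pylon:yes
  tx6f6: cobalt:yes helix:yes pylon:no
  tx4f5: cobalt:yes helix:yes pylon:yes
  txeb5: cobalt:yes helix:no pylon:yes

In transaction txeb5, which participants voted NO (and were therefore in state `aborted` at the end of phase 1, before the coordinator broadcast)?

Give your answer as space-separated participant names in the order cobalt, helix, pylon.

Answer: helix

Derivation:
Txn txeb5 phase 1: cobalt yes -> prepared; helix no -> aborted; pylon yes -> prepared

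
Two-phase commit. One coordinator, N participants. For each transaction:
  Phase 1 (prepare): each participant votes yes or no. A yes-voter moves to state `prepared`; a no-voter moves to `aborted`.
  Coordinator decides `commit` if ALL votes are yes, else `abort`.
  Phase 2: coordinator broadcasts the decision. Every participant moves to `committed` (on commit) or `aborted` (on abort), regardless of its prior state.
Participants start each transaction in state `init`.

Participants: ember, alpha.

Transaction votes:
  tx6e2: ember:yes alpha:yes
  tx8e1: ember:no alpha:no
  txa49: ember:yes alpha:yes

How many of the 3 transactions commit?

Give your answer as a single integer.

tx6e2: all yes -> commit (commits=1)
tx8e1: no from ember, alpha -> abort (commits=1)
txa49: all yes -> commit (commits=2)

Answer: 2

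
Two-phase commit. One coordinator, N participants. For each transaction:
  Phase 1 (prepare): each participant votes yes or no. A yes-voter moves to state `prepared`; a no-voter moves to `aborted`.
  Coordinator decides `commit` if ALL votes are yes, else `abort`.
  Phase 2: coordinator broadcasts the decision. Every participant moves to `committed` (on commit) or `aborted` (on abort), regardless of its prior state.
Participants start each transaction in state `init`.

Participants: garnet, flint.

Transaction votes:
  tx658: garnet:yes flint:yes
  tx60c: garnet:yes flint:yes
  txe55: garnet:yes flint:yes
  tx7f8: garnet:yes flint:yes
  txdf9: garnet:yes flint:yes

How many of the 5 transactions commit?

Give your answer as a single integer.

Answer: 5

Derivation:
tx658: all yes -> commit (commits=1)
tx60c: all yes -> commit (commits=2)
txe55: all yes -> commit (commits=3)
tx7f8: all yes -> commit (commits=4)
txdf9: all yes -> commit (commits=5)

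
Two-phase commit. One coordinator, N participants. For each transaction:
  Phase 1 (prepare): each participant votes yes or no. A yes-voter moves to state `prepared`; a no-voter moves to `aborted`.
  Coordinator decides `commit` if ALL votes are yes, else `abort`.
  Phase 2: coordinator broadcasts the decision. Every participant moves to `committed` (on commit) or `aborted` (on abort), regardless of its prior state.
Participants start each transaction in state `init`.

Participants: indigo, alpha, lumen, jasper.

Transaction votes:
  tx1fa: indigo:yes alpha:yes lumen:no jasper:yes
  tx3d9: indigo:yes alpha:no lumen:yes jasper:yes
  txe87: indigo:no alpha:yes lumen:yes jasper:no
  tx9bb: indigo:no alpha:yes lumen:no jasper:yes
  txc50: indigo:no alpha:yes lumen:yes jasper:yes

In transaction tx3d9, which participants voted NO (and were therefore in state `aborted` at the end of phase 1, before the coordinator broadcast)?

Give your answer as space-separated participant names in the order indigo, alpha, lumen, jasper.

Txn tx3d9 phase 1: indigo yes -> prepared; alpha no -> aborted; lumen yes -> prepared; jasper yes -> prepared

Answer: alpha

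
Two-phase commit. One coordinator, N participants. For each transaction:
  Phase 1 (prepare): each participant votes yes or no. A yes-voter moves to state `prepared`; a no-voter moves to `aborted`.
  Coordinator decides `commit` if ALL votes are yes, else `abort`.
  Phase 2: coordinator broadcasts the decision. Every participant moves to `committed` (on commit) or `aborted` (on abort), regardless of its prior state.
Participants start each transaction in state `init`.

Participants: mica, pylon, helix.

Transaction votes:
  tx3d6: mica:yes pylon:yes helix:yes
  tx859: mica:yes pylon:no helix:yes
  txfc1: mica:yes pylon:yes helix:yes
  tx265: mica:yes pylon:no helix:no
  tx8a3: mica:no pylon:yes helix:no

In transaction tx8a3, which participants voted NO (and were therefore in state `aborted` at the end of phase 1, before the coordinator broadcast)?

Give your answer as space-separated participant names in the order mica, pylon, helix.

Txn tx8a3 phase 1: mica no -> aborted; pylon yes -> prepared; helix no -> aborted

Answer: mica helix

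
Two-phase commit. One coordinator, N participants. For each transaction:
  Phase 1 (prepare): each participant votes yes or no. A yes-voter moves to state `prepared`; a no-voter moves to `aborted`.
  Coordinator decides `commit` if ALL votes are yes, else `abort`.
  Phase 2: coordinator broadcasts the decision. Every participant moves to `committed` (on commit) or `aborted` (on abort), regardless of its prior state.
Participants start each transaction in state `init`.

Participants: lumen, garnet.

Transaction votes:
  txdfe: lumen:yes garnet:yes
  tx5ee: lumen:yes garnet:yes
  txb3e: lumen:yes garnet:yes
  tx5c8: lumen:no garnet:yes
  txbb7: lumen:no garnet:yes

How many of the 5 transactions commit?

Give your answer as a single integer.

txdfe: all yes -> commit (commits=1)
tx5ee: all yes -> commit (commits=2)
txb3e: all yes -> commit (commits=3)
tx5c8: no from lumen -> abort (commits=3)
txbb7: no from lumen -> abort (commits=3)

Answer: 3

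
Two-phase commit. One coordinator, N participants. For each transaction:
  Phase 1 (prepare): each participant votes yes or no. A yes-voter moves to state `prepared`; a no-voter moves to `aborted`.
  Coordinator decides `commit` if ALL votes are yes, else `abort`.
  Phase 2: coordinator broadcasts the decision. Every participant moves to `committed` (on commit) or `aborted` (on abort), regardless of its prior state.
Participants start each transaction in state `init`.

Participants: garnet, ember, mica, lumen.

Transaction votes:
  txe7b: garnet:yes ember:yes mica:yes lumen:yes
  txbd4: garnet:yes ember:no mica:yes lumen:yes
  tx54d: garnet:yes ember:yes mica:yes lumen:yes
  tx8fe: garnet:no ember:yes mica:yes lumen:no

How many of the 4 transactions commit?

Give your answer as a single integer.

txe7b: all yes -> commit (commits=1)
txbd4: no from ember -> abort (commits=1)
tx54d: all yes -> commit (commits=2)
tx8fe: no from garnet, lumen -> abort (commits=2)

Answer: 2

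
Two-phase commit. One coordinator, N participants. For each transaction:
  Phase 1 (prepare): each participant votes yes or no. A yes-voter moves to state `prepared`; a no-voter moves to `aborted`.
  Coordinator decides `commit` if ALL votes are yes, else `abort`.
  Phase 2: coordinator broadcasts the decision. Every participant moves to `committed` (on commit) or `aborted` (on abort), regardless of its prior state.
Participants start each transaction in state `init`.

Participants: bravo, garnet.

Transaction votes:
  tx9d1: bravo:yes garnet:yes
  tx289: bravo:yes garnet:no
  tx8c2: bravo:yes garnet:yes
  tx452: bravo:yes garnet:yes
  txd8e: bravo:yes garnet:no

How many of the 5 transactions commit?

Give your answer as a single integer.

Answer: 3

Derivation:
tx9d1: all yes -> commit (commits=1)
tx289: no from garnet -> abort (commits=1)
tx8c2: all yes -> commit (commits=2)
tx452: all yes -> commit (commits=3)
txd8e: no from garnet -> abort (commits=3)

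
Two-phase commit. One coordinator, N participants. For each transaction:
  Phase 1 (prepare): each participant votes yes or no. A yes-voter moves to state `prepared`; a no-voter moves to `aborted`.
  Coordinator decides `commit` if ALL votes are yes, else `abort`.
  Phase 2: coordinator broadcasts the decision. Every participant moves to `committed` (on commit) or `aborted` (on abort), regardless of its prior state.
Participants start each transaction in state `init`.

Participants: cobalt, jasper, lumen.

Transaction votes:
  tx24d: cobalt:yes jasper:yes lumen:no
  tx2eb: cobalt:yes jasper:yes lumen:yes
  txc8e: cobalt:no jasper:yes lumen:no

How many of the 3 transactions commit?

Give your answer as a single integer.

tx24d: no from lumen -> abort (commits=0)
tx2eb: all yes -> commit (commits=1)
txc8e: no from cobalt, lumen -> abort (commits=1)

Answer: 1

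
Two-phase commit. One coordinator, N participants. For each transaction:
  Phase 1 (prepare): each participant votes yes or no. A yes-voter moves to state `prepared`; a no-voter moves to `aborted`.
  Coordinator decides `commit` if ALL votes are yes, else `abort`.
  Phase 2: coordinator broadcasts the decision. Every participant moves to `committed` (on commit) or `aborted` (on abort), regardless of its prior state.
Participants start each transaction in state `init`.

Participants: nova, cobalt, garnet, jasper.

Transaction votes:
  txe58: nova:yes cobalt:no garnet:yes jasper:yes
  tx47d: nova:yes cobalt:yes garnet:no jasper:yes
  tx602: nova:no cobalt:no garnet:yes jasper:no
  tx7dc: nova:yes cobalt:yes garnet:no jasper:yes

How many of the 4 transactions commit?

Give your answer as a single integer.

txe58: no from cobalt -> abort (commits=0)
tx47d: no from garnet -> abort (commits=0)
tx602: no from nova, cobalt, jasper -> abort (commits=0)
tx7dc: no from garnet -> abort (commits=0)

Answer: 0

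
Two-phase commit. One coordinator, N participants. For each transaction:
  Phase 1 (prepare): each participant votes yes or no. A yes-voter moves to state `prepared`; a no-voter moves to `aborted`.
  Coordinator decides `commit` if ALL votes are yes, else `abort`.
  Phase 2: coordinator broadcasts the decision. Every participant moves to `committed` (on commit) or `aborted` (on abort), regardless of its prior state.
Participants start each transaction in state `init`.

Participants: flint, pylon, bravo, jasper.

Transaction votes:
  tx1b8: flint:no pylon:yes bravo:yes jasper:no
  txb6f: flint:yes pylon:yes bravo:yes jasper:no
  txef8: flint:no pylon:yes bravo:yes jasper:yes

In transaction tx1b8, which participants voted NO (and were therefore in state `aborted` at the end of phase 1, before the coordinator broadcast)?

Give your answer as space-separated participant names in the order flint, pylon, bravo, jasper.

Txn tx1b8 phase 1: flint no -> aborted; pylon yes -> prepared; bravo yes -> prepared; jasper no -> aborted

Answer: flint jasper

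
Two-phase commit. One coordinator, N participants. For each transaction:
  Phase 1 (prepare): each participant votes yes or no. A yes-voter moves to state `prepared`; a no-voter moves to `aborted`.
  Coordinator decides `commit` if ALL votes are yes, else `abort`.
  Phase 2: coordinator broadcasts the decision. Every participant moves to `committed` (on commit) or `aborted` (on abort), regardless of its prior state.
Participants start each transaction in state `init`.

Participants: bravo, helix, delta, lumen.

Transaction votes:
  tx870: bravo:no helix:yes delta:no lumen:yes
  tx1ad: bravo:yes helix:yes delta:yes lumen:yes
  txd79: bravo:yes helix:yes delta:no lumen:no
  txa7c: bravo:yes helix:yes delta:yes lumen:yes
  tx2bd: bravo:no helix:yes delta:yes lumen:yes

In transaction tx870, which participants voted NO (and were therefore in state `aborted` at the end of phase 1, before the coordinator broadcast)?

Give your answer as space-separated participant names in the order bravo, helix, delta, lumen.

Answer: bravo delta

Derivation:
Txn tx870 phase 1: bravo no -> aborted; helix yes -> prepared; delta no -> aborted; lumen yes -> prepared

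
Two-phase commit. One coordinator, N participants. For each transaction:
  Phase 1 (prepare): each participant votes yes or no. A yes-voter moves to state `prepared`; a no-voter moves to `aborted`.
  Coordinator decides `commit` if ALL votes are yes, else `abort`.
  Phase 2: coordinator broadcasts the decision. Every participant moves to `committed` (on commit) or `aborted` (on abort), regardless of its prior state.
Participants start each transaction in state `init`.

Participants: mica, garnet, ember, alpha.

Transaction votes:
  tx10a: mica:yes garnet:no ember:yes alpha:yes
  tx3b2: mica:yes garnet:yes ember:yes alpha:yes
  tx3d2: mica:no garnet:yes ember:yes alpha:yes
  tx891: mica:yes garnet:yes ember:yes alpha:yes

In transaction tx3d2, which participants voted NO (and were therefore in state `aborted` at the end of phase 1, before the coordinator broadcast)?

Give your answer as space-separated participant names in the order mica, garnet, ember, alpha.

Txn tx3d2 phase 1: mica no -> aborted; garnet yes -> prepared; ember yes -> prepared; alpha yes -> prepared

Answer: mica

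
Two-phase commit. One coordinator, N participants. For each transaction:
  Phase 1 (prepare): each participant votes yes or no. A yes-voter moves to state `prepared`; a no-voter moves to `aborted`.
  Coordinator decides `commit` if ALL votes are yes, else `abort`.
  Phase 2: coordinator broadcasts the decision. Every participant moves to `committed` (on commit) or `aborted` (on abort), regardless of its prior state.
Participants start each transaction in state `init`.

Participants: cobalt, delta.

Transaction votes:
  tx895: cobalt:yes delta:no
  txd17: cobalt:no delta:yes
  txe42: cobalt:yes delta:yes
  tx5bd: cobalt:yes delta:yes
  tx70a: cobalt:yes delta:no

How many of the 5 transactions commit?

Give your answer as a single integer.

Answer: 2

Derivation:
tx895: no from delta -> abort (commits=0)
txd17: no from cobalt -> abort (commits=0)
txe42: all yes -> commit (commits=1)
tx5bd: all yes -> commit (commits=2)
tx70a: no from delta -> abort (commits=2)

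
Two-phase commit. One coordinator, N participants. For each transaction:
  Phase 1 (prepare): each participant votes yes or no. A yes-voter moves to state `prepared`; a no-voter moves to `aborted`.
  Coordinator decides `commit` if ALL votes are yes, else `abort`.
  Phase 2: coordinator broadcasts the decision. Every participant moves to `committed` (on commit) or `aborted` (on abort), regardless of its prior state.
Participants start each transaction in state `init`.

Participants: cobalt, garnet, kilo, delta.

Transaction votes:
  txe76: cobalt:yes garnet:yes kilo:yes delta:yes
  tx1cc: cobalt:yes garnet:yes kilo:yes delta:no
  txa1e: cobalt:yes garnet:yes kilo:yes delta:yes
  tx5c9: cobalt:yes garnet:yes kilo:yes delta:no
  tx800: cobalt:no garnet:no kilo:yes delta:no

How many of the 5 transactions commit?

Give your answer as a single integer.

txe76: all yes -> commit (commits=1)
tx1cc: no from delta -> abort (commits=1)
txa1e: all yes -> commit (commits=2)
tx5c9: no from delta -> abort (commits=2)
tx800: no from cobalt, garnet, delta -> abort (commits=2)

Answer: 2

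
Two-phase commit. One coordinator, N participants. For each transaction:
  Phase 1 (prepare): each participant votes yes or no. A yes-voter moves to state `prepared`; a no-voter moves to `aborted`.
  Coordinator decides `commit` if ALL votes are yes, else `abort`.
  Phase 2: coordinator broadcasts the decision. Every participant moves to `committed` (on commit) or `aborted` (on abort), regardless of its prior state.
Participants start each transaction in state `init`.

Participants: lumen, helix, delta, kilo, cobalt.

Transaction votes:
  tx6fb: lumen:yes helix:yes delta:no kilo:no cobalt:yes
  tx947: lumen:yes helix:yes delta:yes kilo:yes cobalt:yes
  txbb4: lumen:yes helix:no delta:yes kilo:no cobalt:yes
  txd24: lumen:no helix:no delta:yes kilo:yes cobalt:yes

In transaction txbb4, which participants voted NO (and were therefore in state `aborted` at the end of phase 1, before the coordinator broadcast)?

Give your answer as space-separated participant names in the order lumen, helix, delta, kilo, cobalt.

Txn txbb4 phase 1: lumen yes -> prepared; helix no -> aborted; delta yes -> prepared; kilo no -> aborted; cobalt yes -> prepared

Answer: helix kilo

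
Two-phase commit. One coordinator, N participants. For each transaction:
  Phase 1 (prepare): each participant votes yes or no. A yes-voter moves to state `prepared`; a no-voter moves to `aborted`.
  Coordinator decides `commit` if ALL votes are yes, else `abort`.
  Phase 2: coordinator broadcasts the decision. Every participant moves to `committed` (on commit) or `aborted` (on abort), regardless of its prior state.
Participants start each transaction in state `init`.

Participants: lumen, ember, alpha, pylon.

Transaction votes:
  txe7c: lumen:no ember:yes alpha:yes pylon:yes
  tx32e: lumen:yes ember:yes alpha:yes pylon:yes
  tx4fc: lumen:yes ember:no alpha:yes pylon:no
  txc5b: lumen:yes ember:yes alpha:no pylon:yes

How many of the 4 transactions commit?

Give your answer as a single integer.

Answer: 1

Derivation:
txe7c: no from lumen -> abort (commits=0)
tx32e: all yes -> commit (commits=1)
tx4fc: no from ember, pylon -> abort (commits=1)
txc5b: no from alpha -> abort (commits=1)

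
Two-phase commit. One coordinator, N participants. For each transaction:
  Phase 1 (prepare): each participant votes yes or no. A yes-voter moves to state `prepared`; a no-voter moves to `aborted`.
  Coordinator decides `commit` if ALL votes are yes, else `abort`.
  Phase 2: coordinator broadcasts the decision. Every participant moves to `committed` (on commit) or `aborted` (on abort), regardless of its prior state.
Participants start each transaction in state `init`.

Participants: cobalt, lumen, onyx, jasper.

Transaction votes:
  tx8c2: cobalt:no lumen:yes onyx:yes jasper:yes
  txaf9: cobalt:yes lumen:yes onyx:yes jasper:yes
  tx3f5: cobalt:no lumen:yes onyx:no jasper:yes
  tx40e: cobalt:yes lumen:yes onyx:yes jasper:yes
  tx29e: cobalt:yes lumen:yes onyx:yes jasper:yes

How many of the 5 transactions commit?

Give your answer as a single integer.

tx8c2: no from cobalt -> abort (commits=0)
txaf9: all yes -> commit (commits=1)
tx3f5: no from cobalt, onyx -> abort (commits=1)
tx40e: all yes -> commit (commits=2)
tx29e: all yes -> commit (commits=3)

Answer: 3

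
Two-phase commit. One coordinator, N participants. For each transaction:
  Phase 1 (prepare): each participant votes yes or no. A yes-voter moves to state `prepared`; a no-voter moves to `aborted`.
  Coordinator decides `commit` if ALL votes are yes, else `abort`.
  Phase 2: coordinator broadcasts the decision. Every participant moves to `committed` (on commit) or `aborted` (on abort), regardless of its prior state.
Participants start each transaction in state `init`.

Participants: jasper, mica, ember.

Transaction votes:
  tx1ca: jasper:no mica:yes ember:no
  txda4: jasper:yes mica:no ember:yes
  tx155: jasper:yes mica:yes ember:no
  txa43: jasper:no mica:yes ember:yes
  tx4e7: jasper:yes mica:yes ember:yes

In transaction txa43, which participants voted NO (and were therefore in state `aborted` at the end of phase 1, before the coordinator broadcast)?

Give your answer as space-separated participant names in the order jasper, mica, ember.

Txn txa43 phase 1: jasper no -> aborted; mica yes -> prepared; ember yes -> prepared

Answer: jasper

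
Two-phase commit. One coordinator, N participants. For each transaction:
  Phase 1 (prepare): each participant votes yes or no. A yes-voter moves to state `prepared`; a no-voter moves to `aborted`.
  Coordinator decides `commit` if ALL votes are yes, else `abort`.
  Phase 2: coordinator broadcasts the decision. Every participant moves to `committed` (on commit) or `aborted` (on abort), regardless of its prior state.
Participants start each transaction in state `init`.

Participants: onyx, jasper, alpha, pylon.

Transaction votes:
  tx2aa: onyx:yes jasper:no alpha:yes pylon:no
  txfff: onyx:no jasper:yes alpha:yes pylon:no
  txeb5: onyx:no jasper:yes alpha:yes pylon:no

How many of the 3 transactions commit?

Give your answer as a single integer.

tx2aa: no from jasper, pylon -> abort (commits=0)
txfff: no from onyx, pylon -> abort (commits=0)
txeb5: no from onyx, pylon -> abort (commits=0)

Answer: 0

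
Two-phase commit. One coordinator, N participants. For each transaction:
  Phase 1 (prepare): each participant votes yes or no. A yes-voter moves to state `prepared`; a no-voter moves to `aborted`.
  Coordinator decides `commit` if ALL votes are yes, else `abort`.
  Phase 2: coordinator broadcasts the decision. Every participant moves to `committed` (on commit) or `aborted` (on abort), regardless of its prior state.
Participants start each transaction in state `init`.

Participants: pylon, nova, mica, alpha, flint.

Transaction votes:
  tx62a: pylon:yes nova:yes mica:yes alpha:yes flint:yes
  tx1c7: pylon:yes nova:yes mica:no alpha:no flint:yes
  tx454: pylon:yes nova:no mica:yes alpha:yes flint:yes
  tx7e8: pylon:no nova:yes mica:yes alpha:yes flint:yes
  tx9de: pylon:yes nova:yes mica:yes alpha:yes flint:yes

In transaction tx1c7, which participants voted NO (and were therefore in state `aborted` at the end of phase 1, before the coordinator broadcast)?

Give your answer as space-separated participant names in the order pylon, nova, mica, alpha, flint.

Txn tx1c7 phase 1: pylon yes -> prepared; nova yes -> prepared; mica no -> aborted; alpha no -> aborted; flint yes -> prepared

Answer: mica alpha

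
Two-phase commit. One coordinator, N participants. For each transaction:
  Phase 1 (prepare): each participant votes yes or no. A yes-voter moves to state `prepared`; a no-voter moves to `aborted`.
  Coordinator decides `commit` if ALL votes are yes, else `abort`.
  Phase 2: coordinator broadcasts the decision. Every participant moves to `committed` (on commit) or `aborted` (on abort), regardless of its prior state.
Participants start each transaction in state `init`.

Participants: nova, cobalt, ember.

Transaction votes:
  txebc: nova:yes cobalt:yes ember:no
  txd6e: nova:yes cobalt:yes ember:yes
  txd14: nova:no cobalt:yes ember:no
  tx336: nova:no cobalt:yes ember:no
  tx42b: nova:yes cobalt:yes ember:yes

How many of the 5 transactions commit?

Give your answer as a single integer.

Answer: 2

Derivation:
txebc: no from ember -> abort (commits=0)
txd6e: all yes -> commit (commits=1)
txd14: no from nova, ember -> abort (commits=1)
tx336: no from nova, ember -> abort (commits=1)
tx42b: all yes -> commit (commits=2)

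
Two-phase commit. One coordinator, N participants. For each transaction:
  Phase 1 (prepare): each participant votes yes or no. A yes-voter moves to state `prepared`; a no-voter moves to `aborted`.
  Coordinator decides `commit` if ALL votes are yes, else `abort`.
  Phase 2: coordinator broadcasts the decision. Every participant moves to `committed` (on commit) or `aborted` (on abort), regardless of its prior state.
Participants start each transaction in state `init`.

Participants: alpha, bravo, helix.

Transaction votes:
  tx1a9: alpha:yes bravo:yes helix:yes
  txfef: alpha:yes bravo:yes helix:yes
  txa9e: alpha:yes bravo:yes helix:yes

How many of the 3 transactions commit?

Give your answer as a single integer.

tx1a9: all yes -> commit (commits=1)
txfef: all yes -> commit (commits=2)
txa9e: all yes -> commit (commits=3)

Answer: 3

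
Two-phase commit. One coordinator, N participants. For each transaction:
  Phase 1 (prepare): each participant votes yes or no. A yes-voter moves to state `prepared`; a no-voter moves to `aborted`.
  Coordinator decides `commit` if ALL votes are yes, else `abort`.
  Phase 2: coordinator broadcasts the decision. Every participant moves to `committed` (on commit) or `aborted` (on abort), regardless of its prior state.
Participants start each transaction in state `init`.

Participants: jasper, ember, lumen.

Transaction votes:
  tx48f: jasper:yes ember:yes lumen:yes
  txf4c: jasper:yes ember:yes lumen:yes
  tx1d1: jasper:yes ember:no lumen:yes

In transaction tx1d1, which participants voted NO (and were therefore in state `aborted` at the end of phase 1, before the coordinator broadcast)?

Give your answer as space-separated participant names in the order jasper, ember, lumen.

Answer: ember

Derivation:
Txn tx1d1 phase 1: jasper yes -> prepared; ember no -> aborted; lumen yes -> prepared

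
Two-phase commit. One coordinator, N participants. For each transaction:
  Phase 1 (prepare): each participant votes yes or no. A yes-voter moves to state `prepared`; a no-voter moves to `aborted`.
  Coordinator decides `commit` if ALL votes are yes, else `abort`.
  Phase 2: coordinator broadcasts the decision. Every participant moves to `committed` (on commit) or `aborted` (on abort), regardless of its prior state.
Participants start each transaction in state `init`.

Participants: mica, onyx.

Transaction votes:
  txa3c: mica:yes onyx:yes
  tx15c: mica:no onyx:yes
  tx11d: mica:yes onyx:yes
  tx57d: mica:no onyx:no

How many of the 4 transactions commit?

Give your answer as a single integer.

Answer: 2

Derivation:
txa3c: all yes -> commit (commits=1)
tx15c: no from mica -> abort (commits=1)
tx11d: all yes -> commit (commits=2)
tx57d: no from mica, onyx -> abort (commits=2)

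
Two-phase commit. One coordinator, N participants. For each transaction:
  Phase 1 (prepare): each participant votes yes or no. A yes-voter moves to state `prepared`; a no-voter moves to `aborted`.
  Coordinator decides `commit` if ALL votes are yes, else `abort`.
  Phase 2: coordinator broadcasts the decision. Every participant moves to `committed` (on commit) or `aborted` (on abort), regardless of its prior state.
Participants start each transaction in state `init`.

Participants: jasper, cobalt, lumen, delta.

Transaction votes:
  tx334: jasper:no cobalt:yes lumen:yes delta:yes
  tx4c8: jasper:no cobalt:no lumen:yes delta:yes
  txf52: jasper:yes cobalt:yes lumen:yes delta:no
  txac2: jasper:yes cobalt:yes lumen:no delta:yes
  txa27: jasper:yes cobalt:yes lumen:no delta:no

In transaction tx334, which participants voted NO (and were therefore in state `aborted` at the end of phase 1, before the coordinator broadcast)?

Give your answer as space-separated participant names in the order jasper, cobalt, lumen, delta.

Answer: jasper

Derivation:
Txn tx334 phase 1: jasper no -> aborted; cobalt yes -> prepared; lumen yes -> prepared; delta yes -> prepared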